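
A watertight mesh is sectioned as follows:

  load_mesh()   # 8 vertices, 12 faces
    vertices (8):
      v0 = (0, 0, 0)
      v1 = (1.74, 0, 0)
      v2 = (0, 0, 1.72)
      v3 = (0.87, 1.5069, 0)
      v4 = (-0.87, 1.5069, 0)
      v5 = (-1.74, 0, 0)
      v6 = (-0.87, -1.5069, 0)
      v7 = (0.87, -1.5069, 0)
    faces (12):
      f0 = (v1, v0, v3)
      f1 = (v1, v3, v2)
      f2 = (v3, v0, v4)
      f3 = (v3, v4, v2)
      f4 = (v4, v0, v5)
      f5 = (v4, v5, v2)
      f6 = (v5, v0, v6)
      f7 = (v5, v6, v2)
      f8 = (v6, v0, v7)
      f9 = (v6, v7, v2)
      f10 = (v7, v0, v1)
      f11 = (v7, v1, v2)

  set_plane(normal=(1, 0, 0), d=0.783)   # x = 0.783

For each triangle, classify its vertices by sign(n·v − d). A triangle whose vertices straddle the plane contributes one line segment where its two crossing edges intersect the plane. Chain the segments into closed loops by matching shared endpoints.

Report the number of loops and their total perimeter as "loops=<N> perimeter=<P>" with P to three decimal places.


loops=1 perimeter=6.594

Straddling triangles (8 of 12):
  (v1,v0,v3) [+-+] → (0.783, 0, 0)–(0.783, 1.35621, 0)  len=1.3562
  (v1,v3,v2) [++-] → (0.783, 1.35621, 0.172)–(0.783, 0, 0.946)  len=1.5615
  (v3,v0,v4) [+--] → (0.783, 1.35621, 0)–(0.783, 1.5069, 0)  len=0.1507
  (v3,v4,v2) [+--] → (0.783, 1.5069, 0)–(0.783, 1.35621, 0.172)  len=0.2287
  (v6,v0,v7) [--+] → (0.783, -1.35621, 0)–(0.783, -1.5069, 0)  len=0.1507
  (v6,v7,v2) [-+-] → (0.783, -1.5069, 0)–(0.783, -1.35621, 0.172)  len=0.2287
  (v7,v0,v1) [+-+] → (0.783, -1.35621, 0)–(0.783, 0, 0)  len=1.3562
  (v7,v1,v2) [++-] → (0.783, 0, 0.946)–(0.783, -1.35621, 0.172)  len=1.5615

Chained into 1 loop(s):
  loop 1: 8 segments, perimeter = 6.5942
Total perimeter = 6.594


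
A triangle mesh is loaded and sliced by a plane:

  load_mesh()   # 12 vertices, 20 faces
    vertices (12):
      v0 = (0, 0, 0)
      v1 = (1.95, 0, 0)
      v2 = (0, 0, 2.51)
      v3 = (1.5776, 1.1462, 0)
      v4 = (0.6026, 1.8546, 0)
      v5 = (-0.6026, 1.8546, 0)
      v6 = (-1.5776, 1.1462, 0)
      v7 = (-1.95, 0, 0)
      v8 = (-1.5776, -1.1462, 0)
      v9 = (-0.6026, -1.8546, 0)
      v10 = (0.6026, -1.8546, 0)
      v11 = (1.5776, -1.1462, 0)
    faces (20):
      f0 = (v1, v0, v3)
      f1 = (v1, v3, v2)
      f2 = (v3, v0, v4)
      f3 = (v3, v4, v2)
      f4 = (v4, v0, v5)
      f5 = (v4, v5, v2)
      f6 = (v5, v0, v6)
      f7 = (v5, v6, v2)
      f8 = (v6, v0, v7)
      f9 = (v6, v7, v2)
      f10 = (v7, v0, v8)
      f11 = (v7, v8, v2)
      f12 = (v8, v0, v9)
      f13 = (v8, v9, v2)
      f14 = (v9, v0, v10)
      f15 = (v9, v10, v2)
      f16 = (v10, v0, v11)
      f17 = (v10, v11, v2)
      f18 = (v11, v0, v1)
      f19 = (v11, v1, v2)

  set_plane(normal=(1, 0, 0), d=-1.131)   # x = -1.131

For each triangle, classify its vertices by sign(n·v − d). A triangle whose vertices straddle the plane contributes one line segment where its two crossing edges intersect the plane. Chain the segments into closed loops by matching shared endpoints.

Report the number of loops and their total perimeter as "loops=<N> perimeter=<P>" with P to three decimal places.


loops=1 perimeter=6.647

Straddling triangles (8 of 20):
  (v5,v0,v6) [++-] → (-1.131, 0.821724, 0)–(-1.131, 1.47068, 0)  len=0.6490
  (v5,v6,v2) [+-+] → (-1.131, 1.47068, 0)–(-1.131, 0.821724, 0.710551)  len=0.9623
  (v6,v0,v7) [-+-] → (-1.131, 0.821724, 0)–(-1.131, 0, 0)  len=0.8217
  (v6,v7,v2) [--+] → (-1.131, 0, 1.0542)–(-1.131, 0.821724, 0.710551)  len=0.8907
  (v7,v0,v8) [-+-] → (-1.131, 0, 0)–(-1.131, -0.821724, 0)  len=0.8217
  (v7,v8,v2) [--+] → (-1.131, -0.821724, 0.710551)–(-1.131, 0, 1.0542)  len=0.8907
  (v8,v0,v9) [-++] → (-1.131, -0.821724, 0)–(-1.131, -1.47068, 0)  len=0.6490
  (v8,v9,v2) [-++] → (-1.131, -1.47068, 0)–(-1.131, -0.821724, 0.710551)  len=0.9623

Chained into 1 loop(s):
  loop 1: 8 segments, perimeter = 6.6474
Total perimeter = 6.647


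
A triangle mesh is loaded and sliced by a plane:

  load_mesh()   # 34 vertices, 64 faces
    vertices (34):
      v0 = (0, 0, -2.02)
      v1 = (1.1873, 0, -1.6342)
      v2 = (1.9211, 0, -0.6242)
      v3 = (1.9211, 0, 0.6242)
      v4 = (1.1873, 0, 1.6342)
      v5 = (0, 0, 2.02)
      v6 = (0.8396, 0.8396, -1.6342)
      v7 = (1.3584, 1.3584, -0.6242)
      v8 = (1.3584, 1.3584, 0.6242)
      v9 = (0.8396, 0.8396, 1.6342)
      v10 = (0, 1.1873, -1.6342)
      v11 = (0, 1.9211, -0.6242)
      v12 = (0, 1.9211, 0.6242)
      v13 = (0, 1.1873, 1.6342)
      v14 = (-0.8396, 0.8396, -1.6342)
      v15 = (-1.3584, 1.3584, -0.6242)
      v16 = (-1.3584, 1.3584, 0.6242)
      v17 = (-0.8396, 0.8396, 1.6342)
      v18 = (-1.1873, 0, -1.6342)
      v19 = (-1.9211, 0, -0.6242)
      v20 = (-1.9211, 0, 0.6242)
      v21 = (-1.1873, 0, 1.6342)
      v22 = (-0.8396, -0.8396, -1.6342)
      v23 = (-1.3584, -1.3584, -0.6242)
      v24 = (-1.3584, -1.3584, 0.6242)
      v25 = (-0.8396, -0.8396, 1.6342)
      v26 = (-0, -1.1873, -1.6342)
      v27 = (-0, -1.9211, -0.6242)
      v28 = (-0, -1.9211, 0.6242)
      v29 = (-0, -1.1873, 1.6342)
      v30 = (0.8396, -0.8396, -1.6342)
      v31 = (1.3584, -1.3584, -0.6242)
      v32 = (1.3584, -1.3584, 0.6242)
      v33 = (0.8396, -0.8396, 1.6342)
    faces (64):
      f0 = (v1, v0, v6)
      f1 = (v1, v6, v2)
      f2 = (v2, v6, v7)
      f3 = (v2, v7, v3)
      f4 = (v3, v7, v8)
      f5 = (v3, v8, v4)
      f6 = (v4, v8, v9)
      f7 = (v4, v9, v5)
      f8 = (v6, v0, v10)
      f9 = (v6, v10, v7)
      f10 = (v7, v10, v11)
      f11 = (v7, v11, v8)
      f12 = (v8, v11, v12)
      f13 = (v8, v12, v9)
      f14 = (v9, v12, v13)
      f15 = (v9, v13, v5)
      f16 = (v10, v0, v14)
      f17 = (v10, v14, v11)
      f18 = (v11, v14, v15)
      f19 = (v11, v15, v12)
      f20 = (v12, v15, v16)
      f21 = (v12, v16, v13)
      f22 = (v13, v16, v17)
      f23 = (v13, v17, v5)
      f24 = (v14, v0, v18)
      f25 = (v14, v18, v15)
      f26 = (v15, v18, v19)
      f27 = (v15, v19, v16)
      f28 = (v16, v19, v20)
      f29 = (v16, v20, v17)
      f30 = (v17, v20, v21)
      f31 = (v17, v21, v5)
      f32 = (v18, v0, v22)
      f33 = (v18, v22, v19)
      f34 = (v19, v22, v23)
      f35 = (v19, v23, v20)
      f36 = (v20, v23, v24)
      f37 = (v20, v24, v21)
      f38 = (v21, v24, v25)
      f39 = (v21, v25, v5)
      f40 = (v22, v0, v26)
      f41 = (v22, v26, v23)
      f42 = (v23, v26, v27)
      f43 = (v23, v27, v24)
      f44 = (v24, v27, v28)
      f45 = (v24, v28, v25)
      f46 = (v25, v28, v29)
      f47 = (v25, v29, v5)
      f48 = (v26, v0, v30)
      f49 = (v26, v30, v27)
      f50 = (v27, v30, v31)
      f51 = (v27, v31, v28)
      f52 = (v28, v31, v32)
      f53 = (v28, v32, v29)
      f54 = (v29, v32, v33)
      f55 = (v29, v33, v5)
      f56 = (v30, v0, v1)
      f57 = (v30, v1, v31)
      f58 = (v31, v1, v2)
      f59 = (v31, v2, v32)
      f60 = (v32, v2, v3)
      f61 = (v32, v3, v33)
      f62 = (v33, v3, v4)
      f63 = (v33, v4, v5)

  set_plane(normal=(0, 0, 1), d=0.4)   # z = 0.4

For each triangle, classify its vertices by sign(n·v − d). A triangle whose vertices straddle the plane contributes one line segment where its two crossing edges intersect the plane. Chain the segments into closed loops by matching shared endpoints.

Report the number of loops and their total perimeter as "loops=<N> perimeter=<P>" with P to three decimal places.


Straddling triangles (16 of 64):
  (v2,v7,v3) [--+] → (1.82004, 0.243955, 0.4)–(1.9211, 0, 0.4)  len=0.2641
  (v3,v7,v8) [+-+] → (1.82004, 0.243955, 0.4)–(1.3584, 1.3584, 0.4)  len=1.2063
  (v7,v11,v8) [--+] → (1.11445, 1.45946, 0.4)–(1.3584, 1.3584, 0.4)  len=0.2641
  (v8,v11,v12) [+-+] → (1.11445, 1.45946, 0.4)–(0, 1.9211, 0.4)  len=1.2063
  (v11,v15,v12) [--+] → (-0.243955, 1.82004, 0.4)–(0, 1.9211, 0.4)  len=0.2641
  (v12,v15,v16) [+-+] → (-0.243955, 1.82004, 0.4)–(-1.3584, 1.3584, 0.4)  len=1.2063
  (v15,v19,v16) [--+] → (-1.45946, 1.11445, 0.4)–(-1.3584, 1.3584, 0.4)  len=0.2641
  (v16,v19,v20) [+-+] → (-1.45946, 1.11445, 0.4)–(-1.9211, 0, 0.4)  len=1.2063
  (v19,v23,v20) [--+] → (-1.82004, -0.243955, 0.4)–(-1.9211, 0, 0.4)  len=0.2641
  (v20,v23,v24) [+-+] → (-1.82004, -0.243955, 0.4)–(-1.3584, -1.3584, 0.4)  len=1.2063
  (v23,v27,v24) [--+] → (-1.11445, -1.45946, 0.4)–(-1.3584, -1.3584, 0.4)  len=0.2641
  (v24,v27,v28) [+-+] → (-1.11445, -1.45946, 0.4)–(0, -1.9211, 0.4)  len=1.2063
  (v27,v31,v28) [--+] → (0.243955, -1.82004, 0.4)–(0, -1.9211, 0.4)  len=0.2641
  (v28,v31,v32) [+-+] → (0.243955, -1.82004, 0.4)–(1.3584, -1.3584, 0.4)  len=1.2063
  (v31,v2,v32) [--+] → (1.45946, -1.11445, 0.4)–(1.3584, -1.3584, 0.4)  len=0.2641
  (v32,v2,v3) [+-+] → (1.45946, -1.11445, 0.4)–(1.9211, 0, 0.4)  len=1.2063

Chained into 1 loop(s):
  loop 1: 16 segments, perimeter = 11.7627
Total perimeter = 11.763

loops=1 perimeter=11.763


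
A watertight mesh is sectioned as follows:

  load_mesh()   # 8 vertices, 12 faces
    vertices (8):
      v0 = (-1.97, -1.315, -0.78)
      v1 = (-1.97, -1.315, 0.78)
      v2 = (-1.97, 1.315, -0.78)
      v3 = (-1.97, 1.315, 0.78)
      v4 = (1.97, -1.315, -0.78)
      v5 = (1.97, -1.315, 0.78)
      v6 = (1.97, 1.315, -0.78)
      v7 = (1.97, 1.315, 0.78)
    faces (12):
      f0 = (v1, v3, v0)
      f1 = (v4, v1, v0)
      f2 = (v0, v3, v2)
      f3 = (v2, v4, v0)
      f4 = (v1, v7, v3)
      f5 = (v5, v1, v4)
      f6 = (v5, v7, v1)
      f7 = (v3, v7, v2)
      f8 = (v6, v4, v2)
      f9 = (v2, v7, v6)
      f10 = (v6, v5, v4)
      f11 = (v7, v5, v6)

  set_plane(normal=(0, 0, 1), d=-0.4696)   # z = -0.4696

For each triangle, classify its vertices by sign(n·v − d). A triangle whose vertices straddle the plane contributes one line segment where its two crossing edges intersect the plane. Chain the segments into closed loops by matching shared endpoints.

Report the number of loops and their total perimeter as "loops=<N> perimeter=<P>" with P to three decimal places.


loops=1 perimeter=13.140

Straddling triangles (8 of 12):
  (v1,v3,v0) [++-] → (-1.97, -0.791697, -0.4696)–(-1.97, -1.315, -0.4696)  len=0.5233
  (v4,v1,v0) [-+-] → (1.18604, -1.315, -0.4696)–(-1.97, -1.315, -0.4696)  len=3.1560
  (v0,v3,v2) [-+-] → (-1.97, -0.791697, -0.4696)–(-1.97, 1.315, -0.4696)  len=2.1067
  (v5,v1,v4) [++-] → (1.18604, -1.315, -0.4696)–(1.97, -1.315, -0.4696)  len=0.7840
  (v3,v7,v2) [++-] → (-1.18604, 1.315, -0.4696)–(-1.97, 1.315, -0.4696)  len=0.7840
  (v2,v7,v6) [-+-] → (-1.18604, 1.315, -0.4696)–(1.97, 1.315, -0.4696)  len=3.1560
  (v6,v5,v4) [-+-] → (1.97, 0.791697, -0.4696)–(1.97, -1.315, -0.4696)  len=2.1067
  (v7,v5,v6) [++-] → (1.97, 0.791697, -0.4696)–(1.97, 1.315, -0.4696)  len=0.5233

Chained into 1 loop(s):
  loop 1: 8 segments, perimeter = 13.1400
Total perimeter = 13.140


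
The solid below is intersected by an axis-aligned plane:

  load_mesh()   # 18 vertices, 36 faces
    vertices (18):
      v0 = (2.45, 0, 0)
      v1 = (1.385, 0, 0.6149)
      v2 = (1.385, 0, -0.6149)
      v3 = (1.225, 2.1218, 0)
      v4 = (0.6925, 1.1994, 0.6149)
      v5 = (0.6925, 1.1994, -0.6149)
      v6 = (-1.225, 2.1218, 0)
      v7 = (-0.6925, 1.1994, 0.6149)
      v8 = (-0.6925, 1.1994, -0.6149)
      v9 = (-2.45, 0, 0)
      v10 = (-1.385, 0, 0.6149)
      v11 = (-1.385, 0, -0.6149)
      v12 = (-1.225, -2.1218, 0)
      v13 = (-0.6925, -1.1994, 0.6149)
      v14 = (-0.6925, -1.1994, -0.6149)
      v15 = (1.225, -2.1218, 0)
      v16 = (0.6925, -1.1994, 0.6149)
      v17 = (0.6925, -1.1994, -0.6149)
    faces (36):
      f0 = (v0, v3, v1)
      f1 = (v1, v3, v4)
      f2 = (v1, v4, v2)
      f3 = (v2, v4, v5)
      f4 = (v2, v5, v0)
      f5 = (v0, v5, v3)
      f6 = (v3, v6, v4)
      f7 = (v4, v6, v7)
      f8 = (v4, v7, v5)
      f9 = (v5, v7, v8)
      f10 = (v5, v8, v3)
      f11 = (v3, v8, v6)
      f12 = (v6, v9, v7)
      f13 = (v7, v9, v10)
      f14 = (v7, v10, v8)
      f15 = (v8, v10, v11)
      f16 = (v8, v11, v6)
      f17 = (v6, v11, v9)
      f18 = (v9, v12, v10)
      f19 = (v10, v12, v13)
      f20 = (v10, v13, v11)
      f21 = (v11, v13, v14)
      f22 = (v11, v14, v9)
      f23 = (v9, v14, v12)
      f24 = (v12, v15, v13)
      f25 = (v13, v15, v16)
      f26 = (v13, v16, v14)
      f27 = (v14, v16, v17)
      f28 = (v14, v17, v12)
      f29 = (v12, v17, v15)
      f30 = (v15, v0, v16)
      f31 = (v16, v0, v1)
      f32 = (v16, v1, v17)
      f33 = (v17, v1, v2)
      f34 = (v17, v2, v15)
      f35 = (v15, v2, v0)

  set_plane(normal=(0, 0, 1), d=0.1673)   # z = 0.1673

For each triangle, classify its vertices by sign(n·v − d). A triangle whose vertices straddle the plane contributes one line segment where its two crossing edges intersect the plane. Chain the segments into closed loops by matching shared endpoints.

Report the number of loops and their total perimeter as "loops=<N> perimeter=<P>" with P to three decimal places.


loops=2 perimeter=21.271

Straddling triangles (24 of 36):
  (v0,v3,v1) [--+] → (1.26853, 1.54451, 0.1673)–(2.16024, 0, 0.1673)  len=1.7834
  (v1,v3,v4) [+-+] → (1.26853, 1.54451, 0.1673)–(1.08012, 1.87084, 0.1673)  len=0.3768
  (v1,v4,v2) [++-] → (0.944543, 0.762864, 0.1673)–(1.385, 0, 0.1673)  len=0.8809
  (v2,v4,v5) [-+-] → (0.944543, 0.762864, 0.1673)–(0.6925, 1.1994, 0.1673)  len=0.5041
  (v3,v6,v4) [--+] → (-0.703293, 1.87084, 0.1673)–(1.08012, 1.87084, 0.1673)  len=1.7834
  (v4,v6,v7) [+-+] → (-0.703293, 1.87084, 0.1673)–(-1.08012, 1.87084, 0.1673)  len=0.3768
  (v4,v7,v5) [++-] → (-0.188413, 1.1994, 0.1673)–(0.6925, 1.1994, 0.1673)  len=0.8809
  (v5,v7,v8) [-+-] → (-0.188413, 1.1994, 0.1673)–(-0.6925, 1.1994, 0.1673)  len=0.5041
  (v6,v9,v7) [--+] → (-1.97183, 0.326329, 0.1673)–(-1.08012, 1.87084, 0.1673)  len=1.7834
  (v7,v9,v10) [+-+] → (-1.97183, 0.326329, 0.1673)–(-2.16024, 0, 0.1673)  len=0.3768
  (v7,v10,v8) [++-] → (-1.13296, 0.436536, 0.1673)–(-0.6925, 1.1994, 0.1673)  len=0.8809
  (v8,v10,v11) [-+-] → (-1.13296, 0.436536, 0.1673)–(-1.385, 0, 0.1673)  len=0.5041
  (v9,v12,v10) [--+] → (-1.26853, -1.54451, 0.1673)–(-2.16024, 0, 0.1673)  len=1.7834
  (v10,v12,v13) [+-+] → (-1.26853, -1.54451, 0.1673)–(-1.08012, -1.87084, 0.1673)  len=0.3768
  (v10,v13,v11) [++-] → (-0.944543, -0.762864, 0.1673)–(-1.385, 0, 0.1673)  len=0.8809
  (v11,v13,v14) [-+-] → (-0.944543, -0.762864, 0.1673)–(-0.6925, -1.1994, 0.1673)  len=0.5041
  (v12,v15,v13) [--+] → (0.703293, -1.87084, 0.1673)–(-1.08012, -1.87084, 0.1673)  len=1.7834
  (v13,v15,v16) [+-+] → (0.703293, -1.87084, 0.1673)–(1.08012, -1.87084, 0.1673)  len=0.3768
  (v13,v16,v14) [++-] → (0.188413, -1.1994, 0.1673)–(-0.6925, -1.1994, 0.1673)  len=0.8809
  (v14,v16,v17) [-+-] → (0.188413, -1.1994, 0.1673)–(0.6925, -1.1994, 0.1673)  len=0.5041
  (v15,v0,v16) [--+] → (1.97183, -0.326329, 0.1673)–(1.08012, -1.87084, 0.1673)  len=1.7834
  (v16,v0,v1) [+-+] → (1.97183, -0.326329, 0.1673)–(2.16024, 0, 0.1673)  len=0.3768
  (v16,v1,v17) [++-] → (1.13296, -0.436536, 0.1673)–(0.6925, -1.1994, 0.1673)  len=0.8809
  (v17,v1,v2) [-+-] → (1.13296, -0.436536, 0.1673)–(1.385, 0, 0.1673)  len=0.5041

Chained into 2 loop(s):
  loop 1: 12 segments, perimeter = 12.9615
  loop 2: 12 segments, perimeter = 8.3098
Total perimeter = 21.271


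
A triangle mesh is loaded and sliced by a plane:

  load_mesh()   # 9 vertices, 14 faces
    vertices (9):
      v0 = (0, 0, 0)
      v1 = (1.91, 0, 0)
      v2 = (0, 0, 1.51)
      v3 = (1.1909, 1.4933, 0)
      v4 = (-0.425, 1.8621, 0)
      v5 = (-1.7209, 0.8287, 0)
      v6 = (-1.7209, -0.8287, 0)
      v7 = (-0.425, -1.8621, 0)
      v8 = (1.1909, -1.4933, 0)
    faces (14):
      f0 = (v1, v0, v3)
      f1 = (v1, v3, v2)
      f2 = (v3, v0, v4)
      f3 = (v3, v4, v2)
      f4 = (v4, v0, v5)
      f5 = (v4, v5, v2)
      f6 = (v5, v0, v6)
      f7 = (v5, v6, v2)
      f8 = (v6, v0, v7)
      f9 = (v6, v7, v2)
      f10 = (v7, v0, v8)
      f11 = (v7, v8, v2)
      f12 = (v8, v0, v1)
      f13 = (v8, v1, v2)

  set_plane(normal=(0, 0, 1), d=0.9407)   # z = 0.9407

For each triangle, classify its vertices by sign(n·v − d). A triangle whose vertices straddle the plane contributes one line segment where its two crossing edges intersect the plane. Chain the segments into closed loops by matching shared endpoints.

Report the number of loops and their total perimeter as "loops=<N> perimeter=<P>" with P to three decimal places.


Straddling triangles (7 of 14):
  (v1,v3,v2) [--+] → (0.448993, 0.563004, 0.9407)–(0.720108, 0, 0.9407)  len=0.6249
  (v3,v4,v2) [--+] → (-0.160233, 0.702049, 0.9407)–(0.448993, 0.563004, 0.9407)  len=0.6249
  (v4,v5,v2) [--+] → (-0.648813, 0.312436, 0.9407)–(-0.160233, 0.702049, 0.9407)  len=0.6249
  (v5,v6,v2) [--+] → (-0.648813, -0.312436, 0.9407)–(-0.648813, 0.312436, 0.9407)  len=0.6249
  (v6,v7,v2) [--+] → (-0.160233, -0.702049, 0.9407)–(-0.648813, -0.312436, 0.9407)  len=0.6249
  (v7,v8,v2) [--+] → (0.448993, -0.563004, 0.9407)–(-0.160233, -0.702049, 0.9407)  len=0.6249
  (v8,v1,v2) [--+] → (0.720108, 0, 0.9407)–(0.448993, -0.563004, 0.9407)  len=0.6249

Chained into 1 loop(s):
  loop 1: 7 segments, perimeter = 4.3742
Total perimeter = 4.374

loops=1 perimeter=4.374


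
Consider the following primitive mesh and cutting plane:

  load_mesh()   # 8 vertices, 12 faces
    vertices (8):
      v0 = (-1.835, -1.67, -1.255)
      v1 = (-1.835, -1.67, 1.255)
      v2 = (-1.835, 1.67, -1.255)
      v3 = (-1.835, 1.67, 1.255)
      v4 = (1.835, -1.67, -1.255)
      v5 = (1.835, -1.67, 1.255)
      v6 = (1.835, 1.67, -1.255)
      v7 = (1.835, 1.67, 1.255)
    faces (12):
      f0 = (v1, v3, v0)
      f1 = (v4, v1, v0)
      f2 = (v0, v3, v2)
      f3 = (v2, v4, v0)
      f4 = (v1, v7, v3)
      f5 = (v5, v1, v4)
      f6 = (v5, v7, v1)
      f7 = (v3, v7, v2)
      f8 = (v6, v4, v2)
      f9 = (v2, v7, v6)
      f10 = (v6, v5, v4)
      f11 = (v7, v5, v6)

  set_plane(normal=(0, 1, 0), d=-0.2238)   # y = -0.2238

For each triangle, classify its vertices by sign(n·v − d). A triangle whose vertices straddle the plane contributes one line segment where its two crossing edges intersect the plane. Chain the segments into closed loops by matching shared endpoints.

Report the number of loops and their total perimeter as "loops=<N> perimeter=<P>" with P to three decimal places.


Straddling triangles (8 of 12):
  (v1,v3,v0) [-+-] → (-1.835, -0.2238, 1.255)–(-1.835, -0.2238, -0.168185)  len=1.4232
  (v0,v3,v2) [-++] → (-1.835, -0.2238, -0.168185)–(-1.835, -0.2238, -1.255)  len=1.0868
  (v2,v4,v0) [+--] → (0.245912, -0.2238, -1.255)–(-1.835, -0.2238, -1.255)  len=2.0809
  (v1,v7,v3) [-++] → (-0.245912, -0.2238, 1.255)–(-1.835, -0.2238, 1.255)  len=1.5891
  (v5,v7,v1) [-+-] → (1.835, -0.2238, 1.255)–(-0.245912, -0.2238, 1.255)  len=2.0809
  (v6,v4,v2) [+-+] → (1.835, -0.2238, -1.255)–(0.245912, -0.2238, -1.255)  len=1.5891
  (v6,v5,v4) [+--] → (1.835, -0.2238, 0.168185)–(1.835, -0.2238, -1.255)  len=1.4232
  (v7,v5,v6) [+-+] → (1.835, -0.2238, 1.255)–(1.835, -0.2238, 0.168185)  len=1.0868

Chained into 1 loop(s):
  loop 1: 8 segments, perimeter = 12.3600
Total perimeter = 12.360

loops=1 perimeter=12.360


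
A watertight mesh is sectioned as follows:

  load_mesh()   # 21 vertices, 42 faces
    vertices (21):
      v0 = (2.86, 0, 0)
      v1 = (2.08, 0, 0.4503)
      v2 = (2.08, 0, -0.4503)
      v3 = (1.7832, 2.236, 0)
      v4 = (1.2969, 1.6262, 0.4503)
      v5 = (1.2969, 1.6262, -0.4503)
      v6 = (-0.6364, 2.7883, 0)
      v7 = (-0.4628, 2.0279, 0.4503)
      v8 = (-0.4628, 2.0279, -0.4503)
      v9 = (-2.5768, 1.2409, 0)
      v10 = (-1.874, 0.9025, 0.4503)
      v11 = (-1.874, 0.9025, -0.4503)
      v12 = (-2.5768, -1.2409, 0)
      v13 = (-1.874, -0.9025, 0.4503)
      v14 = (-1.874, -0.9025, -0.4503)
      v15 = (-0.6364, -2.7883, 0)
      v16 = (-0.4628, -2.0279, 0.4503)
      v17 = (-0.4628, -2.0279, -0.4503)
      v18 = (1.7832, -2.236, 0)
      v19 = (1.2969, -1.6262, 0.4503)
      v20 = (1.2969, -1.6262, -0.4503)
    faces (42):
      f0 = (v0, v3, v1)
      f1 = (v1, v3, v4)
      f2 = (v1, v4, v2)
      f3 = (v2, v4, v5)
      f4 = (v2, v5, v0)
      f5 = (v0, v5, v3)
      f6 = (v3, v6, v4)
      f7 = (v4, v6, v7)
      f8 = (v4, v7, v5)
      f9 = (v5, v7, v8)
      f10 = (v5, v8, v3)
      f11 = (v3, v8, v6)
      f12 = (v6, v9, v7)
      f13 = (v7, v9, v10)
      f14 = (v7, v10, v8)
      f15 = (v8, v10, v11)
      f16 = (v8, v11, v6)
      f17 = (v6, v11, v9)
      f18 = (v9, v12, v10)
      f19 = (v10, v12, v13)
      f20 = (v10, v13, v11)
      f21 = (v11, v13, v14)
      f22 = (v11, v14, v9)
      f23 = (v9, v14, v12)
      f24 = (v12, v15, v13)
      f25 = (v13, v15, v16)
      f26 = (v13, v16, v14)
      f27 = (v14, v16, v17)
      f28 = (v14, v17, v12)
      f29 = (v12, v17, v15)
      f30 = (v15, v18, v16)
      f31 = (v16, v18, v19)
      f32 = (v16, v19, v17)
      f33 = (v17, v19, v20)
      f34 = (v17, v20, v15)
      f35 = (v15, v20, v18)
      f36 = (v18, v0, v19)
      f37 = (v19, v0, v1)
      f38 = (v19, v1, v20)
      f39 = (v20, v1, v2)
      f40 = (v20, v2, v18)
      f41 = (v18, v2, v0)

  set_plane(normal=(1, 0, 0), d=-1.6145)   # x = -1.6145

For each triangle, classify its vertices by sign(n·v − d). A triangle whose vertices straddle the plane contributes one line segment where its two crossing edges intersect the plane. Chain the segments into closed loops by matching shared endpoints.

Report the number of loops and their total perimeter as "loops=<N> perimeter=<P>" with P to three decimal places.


Straddling triangles (12 of 42):
  (v6,v9,v7) [+-+] → (-1.6145, 2.0083, 0)–(-1.6145, 1.59915, 0.204978)  len=0.4576
  (v7,v9,v10) [+--] → (-1.6145, 1.59915, 0.204978)–(-1.6145, 1.10945, 0.4503)  len=0.5477
  (v7,v10,v8) [+-+] → (-1.6145, 1.10945, 0.4503)–(-1.6145, 1.10945, 0.284692)  len=0.1656
  (v8,v10,v11) [+--] → (-1.6145, 1.10945, 0.284692)–(-1.6145, 1.10945, -0.4503)  len=0.7350
  (v8,v11,v6) [+-+] → (-1.6145, 1.10945, -0.4503)–(-1.6145, 1.29791, -0.355881)  len=0.2108
  (v6,v11,v9) [+--] → (-1.6145, 1.29791, -0.355881)–(-1.6145, 2.0083, 0)  len=0.7945
  (v12,v15,v13) [-+-] → (-1.6145, -2.0083, 0)–(-1.6145, -1.29791, 0.355881)  len=0.7945
  (v13,v15,v16) [-++] → (-1.6145, -1.29791, 0.355881)–(-1.6145, -1.10945, 0.4503)  len=0.2108
  (v13,v16,v14) [-+-] → (-1.6145, -1.10945, 0.4503)–(-1.6145, -1.10945, -0.284692)  len=0.7350
  (v14,v16,v17) [-++] → (-1.6145, -1.10945, -0.284692)–(-1.6145, -1.10945, -0.4503)  len=0.1656
  (v14,v17,v12) [-+-] → (-1.6145, -1.10945, -0.4503)–(-1.6145, -1.59915, -0.204978)  len=0.5477
  (v12,v17,v15) [-++] → (-1.6145, -1.59915, -0.204978)–(-1.6145, -2.0083, 0)  len=0.4576

Chained into 2 loop(s):
  loop 1: 6 segments, perimeter = 2.9113
  loop 2: 6 segments, perimeter = 2.9113
Total perimeter = 5.823

loops=2 perimeter=5.823


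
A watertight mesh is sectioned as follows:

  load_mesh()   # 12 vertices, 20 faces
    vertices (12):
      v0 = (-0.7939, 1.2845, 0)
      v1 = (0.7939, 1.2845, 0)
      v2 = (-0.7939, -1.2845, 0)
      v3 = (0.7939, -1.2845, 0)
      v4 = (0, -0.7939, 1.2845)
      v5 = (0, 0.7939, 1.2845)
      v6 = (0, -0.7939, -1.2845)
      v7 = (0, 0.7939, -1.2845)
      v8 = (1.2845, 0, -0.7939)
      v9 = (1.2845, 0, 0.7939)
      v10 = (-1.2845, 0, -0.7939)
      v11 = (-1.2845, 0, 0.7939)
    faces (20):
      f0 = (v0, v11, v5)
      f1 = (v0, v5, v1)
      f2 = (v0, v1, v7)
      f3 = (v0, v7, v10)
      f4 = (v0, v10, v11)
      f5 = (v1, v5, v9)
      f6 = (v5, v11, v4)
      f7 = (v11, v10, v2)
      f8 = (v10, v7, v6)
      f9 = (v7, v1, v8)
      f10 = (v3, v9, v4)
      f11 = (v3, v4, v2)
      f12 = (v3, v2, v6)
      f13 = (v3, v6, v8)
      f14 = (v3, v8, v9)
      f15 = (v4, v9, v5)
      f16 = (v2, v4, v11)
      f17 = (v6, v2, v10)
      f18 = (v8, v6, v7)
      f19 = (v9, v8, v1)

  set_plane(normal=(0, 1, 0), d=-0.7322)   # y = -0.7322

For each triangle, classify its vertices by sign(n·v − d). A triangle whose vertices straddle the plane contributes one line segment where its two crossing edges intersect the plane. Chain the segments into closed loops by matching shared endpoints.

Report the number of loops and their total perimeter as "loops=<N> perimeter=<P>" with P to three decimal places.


loops=1 perimeter=6.912

Straddling triangles (10 of 20):
  (v5,v11,v4) [++-] → (-0.0998283, -0.7322, 1.24637)–(0, -0.7322, 1.2845)  len=0.1069
  (v11,v10,v2) [++-] → (-1.00484, -0.7322, -0.341355)–(-1.00484, -0.7322, 0.341355)  len=0.6827
  (v10,v7,v6) [++-] → (0, -0.7322, -1.2845)–(-0.0998283, -0.7322, -1.24637)  len=0.1069
  (v3,v9,v4) [-+-] → (1.00484, -0.7322, 0.341355)–(0.0998283, -0.7322, 1.24637)  len=1.2799
  (v3,v6,v8) [--+] → (0.0998283, -0.7322, -1.24637)–(1.00484, -0.7322, -0.341355)  len=1.2799
  (v3,v8,v9) [-++] → (1.00484, -0.7322, -0.341355)–(1.00484, -0.7322, 0.341355)  len=0.6827
  (v4,v9,v5) [-++] → (0.0998283, -0.7322, 1.24637)–(0, -0.7322, 1.2845)  len=0.1069
  (v2,v4,v11) [--+] → (-0.0998283, -0.7322, 1.24637)–(-1.00484, -0.7322, 0.341355)  len=1.2799
  (v6,v2,v10) [--+] → (-1.00484, -0.7322, -0.341355)–(-0.0998283, -0.7322, -1.24637)  len=1.2799
  (v8,v6,v7) [+-+] → (0.0998283, -0.7322, -1.24637)–(0, -0.7322, -1.2845)  len=0.1069

Chained into 1 loop(s):
  loop 1: 10 segments, perimeter = 6.9124
Total perimeter = 6.912


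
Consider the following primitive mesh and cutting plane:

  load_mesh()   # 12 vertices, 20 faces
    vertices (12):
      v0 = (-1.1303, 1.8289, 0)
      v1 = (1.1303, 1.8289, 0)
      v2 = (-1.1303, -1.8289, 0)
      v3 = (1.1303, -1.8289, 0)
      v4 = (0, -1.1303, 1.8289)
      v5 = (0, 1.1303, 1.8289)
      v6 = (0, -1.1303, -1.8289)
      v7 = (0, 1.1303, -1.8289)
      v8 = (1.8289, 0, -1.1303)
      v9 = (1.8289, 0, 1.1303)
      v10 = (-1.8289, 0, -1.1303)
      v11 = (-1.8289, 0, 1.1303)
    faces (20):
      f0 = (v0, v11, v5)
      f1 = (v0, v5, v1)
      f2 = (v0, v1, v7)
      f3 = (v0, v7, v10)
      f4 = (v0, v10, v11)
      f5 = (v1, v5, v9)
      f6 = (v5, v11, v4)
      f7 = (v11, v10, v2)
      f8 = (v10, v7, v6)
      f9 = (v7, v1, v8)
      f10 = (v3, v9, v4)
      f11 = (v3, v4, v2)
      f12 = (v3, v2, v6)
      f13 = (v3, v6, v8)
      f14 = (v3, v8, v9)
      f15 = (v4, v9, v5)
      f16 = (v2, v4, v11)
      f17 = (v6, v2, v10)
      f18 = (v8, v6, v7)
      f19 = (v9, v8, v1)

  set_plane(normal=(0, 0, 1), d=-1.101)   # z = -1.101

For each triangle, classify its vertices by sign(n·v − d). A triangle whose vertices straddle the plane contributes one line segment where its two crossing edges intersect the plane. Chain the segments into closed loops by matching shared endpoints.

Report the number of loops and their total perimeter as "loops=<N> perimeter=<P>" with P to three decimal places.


Straddling triangles (10 of 20):
  (v0,v1,v7) [++-] → (0.449858, 1.40834, -1.101)–(-0.449858, 1.40834, -1.101)  len=0.8997
  (v0,v7,v10) [+--] → (-0.449858, 1.40834, -1.101)–(-1.81079, 0.0474093, -1.101)  len=1.9246
  (v0,v10,v11) [+-+] → (-1.81079, 0.0474093, -1.101)–(-1.8289, 0, -1.101)  len=0.0508
  (v11,v10,v2) [+-+] → (-1.8289, 0, -1.101)–(-1.81079, -0.0474093, -1.101)  len=0.0508
  (v7,v1,v8) [-+-] → (0.449858, 1.40834, -1.101)–(1.81079, 0.0474093, -1.101)  len=1.9246
  (v3,v2,v6) [++-] → (-0.449858, -1.40834, -1.101)–(0.449858, -1.40834, -1.101)  len=0.8997
  (v3,v6,v8) [+--] → (0.449858, -1.40834, -1.101)–(1.81079, -0.0474093, -1.101)  len=1.9246
  (v3,v8,v9) [+-+] → (1.81079, -0.0474093, -1.101)–(1.8289, 0, -1.101)  len=0.0508
  (v6,v2,v10) [-+-] → (-0.449858, -1.40834, -1.101)–(-1.81079, -0.0474093, -1.101)  len=1.9246
  (v9,v8,v1) [+-+] → (1.8289, 0, -1.101)–(1.81079, 0.0474093, -1.101)  len=0.0508

Chained into 1 loop(s):
  loop 1: 10 segments, perimeter = 9.7010
Total perimeter = 9.701

loops=1 perimeter=9.701


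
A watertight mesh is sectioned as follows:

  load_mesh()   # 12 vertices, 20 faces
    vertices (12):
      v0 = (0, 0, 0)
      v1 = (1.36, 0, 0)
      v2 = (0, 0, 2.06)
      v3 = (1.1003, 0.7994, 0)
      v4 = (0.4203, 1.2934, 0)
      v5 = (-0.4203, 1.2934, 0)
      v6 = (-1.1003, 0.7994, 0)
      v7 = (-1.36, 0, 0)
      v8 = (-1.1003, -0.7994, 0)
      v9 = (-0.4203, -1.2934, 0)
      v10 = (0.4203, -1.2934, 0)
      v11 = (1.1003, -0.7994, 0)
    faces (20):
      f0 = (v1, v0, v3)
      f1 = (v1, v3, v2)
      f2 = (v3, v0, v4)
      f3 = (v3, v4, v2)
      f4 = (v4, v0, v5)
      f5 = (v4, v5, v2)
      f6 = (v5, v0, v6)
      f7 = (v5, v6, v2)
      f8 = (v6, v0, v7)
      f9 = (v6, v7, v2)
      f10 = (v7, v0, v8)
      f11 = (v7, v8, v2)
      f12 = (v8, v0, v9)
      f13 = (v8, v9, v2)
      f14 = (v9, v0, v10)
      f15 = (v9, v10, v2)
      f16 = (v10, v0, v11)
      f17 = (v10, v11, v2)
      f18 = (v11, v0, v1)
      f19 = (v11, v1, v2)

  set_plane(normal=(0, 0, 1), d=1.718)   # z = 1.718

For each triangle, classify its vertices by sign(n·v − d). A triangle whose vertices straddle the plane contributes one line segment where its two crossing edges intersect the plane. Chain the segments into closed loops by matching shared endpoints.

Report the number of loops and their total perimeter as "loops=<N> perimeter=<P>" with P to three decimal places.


loops=1 perimeter=1.395

Straddling triangles (10 of 20):
  (v1,v3,v2) [--+] → (0.182671, 0.132716, 1.718)–(0.225786, 0, 1.718)  len=0.1395
  (v3,v4,v2) [--+] → (0.069778, 0.21473, 1.718)–(0.182671, 0.132716, 1.718)  len=0.1395
  (v4,v5,v2) [--+] → (-0.069778, 0.21473, 1.718)–(0.069778, 0.21473, 1.718)  len=0.1396
  (v5,v6,v2) [--+] → (-0.182671, 0.132716, 1.718)–(-0.069778, 0.21473, 1.718)  len=0.1395
  (v6,v7,v2) [--+] → (-0.225786, 0, 1.718)–(-0.182671, 0.132716, 1.718)  len=0.1395
  (v7,v8,v2) [--+] → (-0.182671, -0.132716, 1.718)–(-0.225786, 0, 1.718)  len=0.1395
  (v8,v9,v2) [--+] → (-0.069778, -0.21473, 1.718)–(-0.182671, -0.132716, 1.718)  len=0.1395
  (v9,v10,v2) [--+] → (0.069778, -0.21473, 1.718)–(-0.069778, -0.21473, 1.718)  len=0.1396
  (v10,v11,v2) [--+] → (0.182671, -0.132716, 1.718)–(0.069778, -0.21473, 1.718)  len=0.1395
  (v11,v1,v2) [--+] → (0.225786, 0, 1.718)–(0.182671, -0.132716, 1.718)  len=0.1395

Chained into 1 loop(s):
  loop 1: 10 segments, perimeter = 1.3954
Total perimeter = 1.395


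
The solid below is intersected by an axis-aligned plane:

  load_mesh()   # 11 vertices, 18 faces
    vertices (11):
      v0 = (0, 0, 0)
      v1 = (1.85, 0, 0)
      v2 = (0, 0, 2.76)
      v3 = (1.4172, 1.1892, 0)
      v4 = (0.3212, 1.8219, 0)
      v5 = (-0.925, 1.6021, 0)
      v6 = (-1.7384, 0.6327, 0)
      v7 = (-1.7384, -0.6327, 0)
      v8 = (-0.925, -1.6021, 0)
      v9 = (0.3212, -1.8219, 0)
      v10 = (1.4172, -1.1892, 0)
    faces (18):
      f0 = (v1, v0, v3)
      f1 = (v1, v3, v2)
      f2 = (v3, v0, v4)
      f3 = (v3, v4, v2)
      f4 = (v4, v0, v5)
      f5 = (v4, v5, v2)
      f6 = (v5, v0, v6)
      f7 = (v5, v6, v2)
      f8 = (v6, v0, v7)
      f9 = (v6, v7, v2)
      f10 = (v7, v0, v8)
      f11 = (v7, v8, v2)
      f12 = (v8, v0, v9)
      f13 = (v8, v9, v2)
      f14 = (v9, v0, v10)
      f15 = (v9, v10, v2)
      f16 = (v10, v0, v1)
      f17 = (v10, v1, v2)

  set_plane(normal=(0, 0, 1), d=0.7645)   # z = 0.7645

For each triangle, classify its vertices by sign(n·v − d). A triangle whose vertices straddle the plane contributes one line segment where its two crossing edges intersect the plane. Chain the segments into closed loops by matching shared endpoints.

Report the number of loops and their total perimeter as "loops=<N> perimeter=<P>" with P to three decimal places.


loops=1 perimeter=8.234

Straddling triangles (9 of 18):
  (v1,v3,v2) [--+] → (1.02465, 0.8598, 0.7645)–(1.33756, 0, 0.7645)  len=0.9150
  (v3,v4,v2) [--+] → (0.23223, 1.31725, 0.7645)–(1.02465, 0.8598, 0.7645)  len=0.9150
  (v4,v5,v2) [--+] → (-0.668782, 1.15833, 0.7645)–(0.23223, 1.31725, 0.7645)  len=0.9149
  (v5,v6,v2) [--+] → (-1.25688, 0.457447, 0.7645)–(-0.668782, 1.15833, 0.7645)  len=0.9149
  (v6,v7,v2) [--+] → (-1.25688, -0.457447, 0.7645)–(-1.25688, 0.457447, 0.7645)  len=0.9149
  (v7,v8,v2) [--+] → (-0.668782, -1.15833, 0.7645)–(-1.25688, -0.457447, 0.7645)  len=0.9149
  (v8,v9,v2) [--+] → (0.23223, -1.31725, 0.7645)–(-0.668782, -1.15833, 0.7645)  len=0.9149
  (v9,v10,v2) [--+] → (1.02465, -0.8598, 0.7645)–(0.23223, -1.31725, 0.7645)  len=0.9150
  (v10,v1,v2) [--+] → (1.33756, 0, 0.7645)–(1.02465, -0.8598, 0.7645)  len=0.9150

Chained into 1 loop(s):
  loop 1: 9 segments, perimeter = 8.2345
Total perimeter = 8.234


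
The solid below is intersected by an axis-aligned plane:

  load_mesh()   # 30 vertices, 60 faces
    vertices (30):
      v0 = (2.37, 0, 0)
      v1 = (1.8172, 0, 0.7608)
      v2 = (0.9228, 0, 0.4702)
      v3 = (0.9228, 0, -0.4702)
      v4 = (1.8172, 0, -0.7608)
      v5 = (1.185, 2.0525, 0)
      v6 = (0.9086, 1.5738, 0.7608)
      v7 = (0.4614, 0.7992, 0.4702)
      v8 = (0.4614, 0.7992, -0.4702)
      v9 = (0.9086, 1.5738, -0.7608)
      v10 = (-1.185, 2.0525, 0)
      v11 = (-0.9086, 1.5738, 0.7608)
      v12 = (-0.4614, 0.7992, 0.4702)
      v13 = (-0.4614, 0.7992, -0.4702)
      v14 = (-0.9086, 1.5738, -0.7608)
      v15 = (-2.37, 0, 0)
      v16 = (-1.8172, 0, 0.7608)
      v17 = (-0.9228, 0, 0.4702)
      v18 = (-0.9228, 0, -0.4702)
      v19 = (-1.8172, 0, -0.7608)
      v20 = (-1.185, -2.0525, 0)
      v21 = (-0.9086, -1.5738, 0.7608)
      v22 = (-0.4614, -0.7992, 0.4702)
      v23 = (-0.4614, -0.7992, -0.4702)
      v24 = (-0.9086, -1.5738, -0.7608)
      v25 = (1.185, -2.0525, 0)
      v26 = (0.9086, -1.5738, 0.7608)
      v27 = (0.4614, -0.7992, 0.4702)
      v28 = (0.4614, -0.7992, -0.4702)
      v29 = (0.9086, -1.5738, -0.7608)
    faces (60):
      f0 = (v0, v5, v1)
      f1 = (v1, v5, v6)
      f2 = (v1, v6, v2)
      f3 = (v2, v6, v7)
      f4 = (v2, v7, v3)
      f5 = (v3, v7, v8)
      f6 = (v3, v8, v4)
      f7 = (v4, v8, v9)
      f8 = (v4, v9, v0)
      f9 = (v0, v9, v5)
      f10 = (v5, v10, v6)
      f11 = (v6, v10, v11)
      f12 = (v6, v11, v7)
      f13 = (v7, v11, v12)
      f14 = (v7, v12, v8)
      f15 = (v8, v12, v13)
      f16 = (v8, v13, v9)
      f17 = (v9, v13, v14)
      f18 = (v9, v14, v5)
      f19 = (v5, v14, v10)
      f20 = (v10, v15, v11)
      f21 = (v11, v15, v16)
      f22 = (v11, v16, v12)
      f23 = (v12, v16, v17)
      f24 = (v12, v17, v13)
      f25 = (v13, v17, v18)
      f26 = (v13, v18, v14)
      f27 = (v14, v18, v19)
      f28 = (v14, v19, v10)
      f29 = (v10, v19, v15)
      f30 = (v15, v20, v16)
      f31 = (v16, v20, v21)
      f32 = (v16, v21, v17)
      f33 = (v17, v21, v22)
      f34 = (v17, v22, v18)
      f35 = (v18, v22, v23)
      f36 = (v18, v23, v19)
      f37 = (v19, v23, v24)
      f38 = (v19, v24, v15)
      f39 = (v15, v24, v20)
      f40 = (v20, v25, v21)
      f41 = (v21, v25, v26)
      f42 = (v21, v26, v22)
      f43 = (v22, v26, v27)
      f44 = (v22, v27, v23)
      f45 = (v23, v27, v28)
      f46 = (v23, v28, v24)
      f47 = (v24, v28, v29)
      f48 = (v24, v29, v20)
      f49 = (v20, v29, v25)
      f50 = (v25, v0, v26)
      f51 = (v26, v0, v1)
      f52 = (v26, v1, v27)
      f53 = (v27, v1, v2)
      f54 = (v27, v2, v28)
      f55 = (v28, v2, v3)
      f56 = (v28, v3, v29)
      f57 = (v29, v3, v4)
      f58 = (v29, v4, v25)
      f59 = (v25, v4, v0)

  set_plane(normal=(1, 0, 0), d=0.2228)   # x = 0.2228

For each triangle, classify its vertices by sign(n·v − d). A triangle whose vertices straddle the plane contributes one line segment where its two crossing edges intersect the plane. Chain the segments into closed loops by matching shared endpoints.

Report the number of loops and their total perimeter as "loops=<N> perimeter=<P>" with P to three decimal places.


Straddling triangles (20 of 60):
  (v5,v10,v6) [+-+] → (0.2228, 2.0525, 0)–(0.2228, 1.73061, 0.511585)  len=0.6044
  (v6,v10,v11) [+--] → (0.2228, 1.73061, 0.511585)–(0.2228, 1.5738, 0.7608)  len=0.2944
  (v6,v11,v7) [+-+] → (0.2228, 1.5738, 0.7608)–(0.2228, 0.934105, 0.520811)  len=0.6832
  (v7,v11,v12) [+--] → (0.2228, 0.934105, 0.520811)–(0.2228, 0.7992, 0.4702)  len=0.1441
  (v7,v12,v8) [+-+] → (0.2228, 0.7992, 0.4702)–(0.2228, 0.7992, -0.227049)  len=0.6972
  (v8,v12,v13) [+--] → (0.2228, 0.7992, -0.227049)–(0.2228, 0.7992, -0.4702)  len=0.2432
  (v8,v13,v9) [+-+] → (0.2228, 0.7992, -0.4702)–(0.2228, 1.18605, -0.61533)  len=0.4132
  (v9,v13,v14) [+--] → (0.2228, 1.18605, -0.61533)–(0.2228, 1.5738, -0.7608)  len=0.4141
  (v9,v14,v5) [+-+] → (0.2228, 1.5738, -0.7608)–(0.2228, 1.83249, -0.349657)  len=0.4858
  (v5,v14,v10) [+--] → (0.2228, 1.83249, -0.349657)–(0.2228, 2.0525, 0)  len=0.4131
  (v20,v25,v21) [-+-] → (0.2228, -2.0525, 0)–(0.2228, -1.83249, 0.349657)  len=0.4131
  (v21,v25,v26) [-++] → (0.2228, -1.83249, 0.349657)–(0.2228, -1.5738, 0.7608)  len=0.4858
  (v21,v26,v22) [-+-] → (0.2228, -1.5738, 0.7608)–(0.2228, -1.18605, 0.61533)  len=0.4141
  (v22,v26,v27) [-++] → (0.2228, -1.18605, 0.61533)–(0.2228, -0.7992, 0.4702)  len=0.4132
  (v22,v27,v23) [-+-] → (0.2228, -0.7992, 0.4702)–(0.2228, -0.7992, 0.227049)  len=0.2432
  (v23,v27,v28) [-++] → (0.2228, -0.7992, 0.227049)–(0.2228, -0.7992, -0.4702)  len=0.6972
  (v23,v28,v24) [-+-] → (0.2228, -0.7992, -0.4702)–(0.2228, -0.934105, -0.520811)  len=0.1441
  (v24,v28,v29) [-++] → (0.2228, -0.934105, -0.520811)–(0.2228, -1.5738, -0.7608)  len=0.6832
  (v24,v29,v20) [-+-] → (0.2228, -1.5738, -0.7608)–(0.2228, -1.73061, -0.511585)  len=0.2944
  (v20,v29,v25) [-++] → (0.2228, -1.73061, -0.511585)–(0.2228, -2.0525, 0)  len=0.6044

Chained into 2 loop(s):
  loop 1: 10 segments, perimeter = 4.3928
  loop 2: 10 segments, perimeter = 4.3928
Total perimeter = 8.786

loops=2 perimeter=8.786


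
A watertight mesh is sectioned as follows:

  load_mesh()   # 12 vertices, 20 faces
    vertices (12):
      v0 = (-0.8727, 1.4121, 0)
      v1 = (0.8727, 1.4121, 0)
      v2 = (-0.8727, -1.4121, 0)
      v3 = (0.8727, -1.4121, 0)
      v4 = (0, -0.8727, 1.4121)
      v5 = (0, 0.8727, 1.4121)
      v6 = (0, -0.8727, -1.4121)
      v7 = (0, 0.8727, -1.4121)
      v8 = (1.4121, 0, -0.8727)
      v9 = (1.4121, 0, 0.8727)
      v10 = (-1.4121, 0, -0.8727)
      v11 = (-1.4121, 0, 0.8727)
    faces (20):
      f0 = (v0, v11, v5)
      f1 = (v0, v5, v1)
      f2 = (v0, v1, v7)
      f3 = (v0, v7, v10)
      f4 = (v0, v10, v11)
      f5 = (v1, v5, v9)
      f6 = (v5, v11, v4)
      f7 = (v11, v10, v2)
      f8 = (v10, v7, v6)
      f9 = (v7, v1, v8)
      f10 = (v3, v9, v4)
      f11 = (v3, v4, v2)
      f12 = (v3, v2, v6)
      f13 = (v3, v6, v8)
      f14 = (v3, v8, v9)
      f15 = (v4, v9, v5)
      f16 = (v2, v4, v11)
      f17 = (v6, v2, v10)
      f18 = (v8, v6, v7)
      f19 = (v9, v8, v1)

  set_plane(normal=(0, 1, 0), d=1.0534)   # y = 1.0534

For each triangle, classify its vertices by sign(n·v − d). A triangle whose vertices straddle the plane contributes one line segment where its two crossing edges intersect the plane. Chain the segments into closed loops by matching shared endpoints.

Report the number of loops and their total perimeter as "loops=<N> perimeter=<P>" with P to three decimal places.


Straddling triangles (8 of 20):
  (v0,v11,v5) [+--] → (-1.00972, 1.0534, 0.221682)–(-0.292356, 1.0534, 0.939044)  len=1.0145
  (v0,v5,v1) [+-+] → (-0.292356, 1.0534, 0.939044)–(0.292356, 1.0534, 0.939044)  len=0.5847
  (v0,v1,v7) [++-] → (0.292356, 1.0534, -0.939044)–(-0.292356, 1.0534, -0.939044)  len=0.5847
  (v0,v7,v10) [+--] → (-0.292356, 1.0534, -0.939044)–(-1.00972, 1.0534, -0.221682)  len=1.0145
  (v0,v10,v11) [+--] → (-1.00972, 1.0534, -0.221682)–(-1.00972, 1.0534, 0.221682)  len=0.4434
  (v1,v5,v9) [+--] → (0.292356, 1.0534, 0.939044)–(1.00972, 1.0534, 0.221682)  len=1.0145
  (v7,v1,v8) [-+-] → (0.292356, 1.0534, -0.939044)–(1.00972, 1.0534, -0.221682)  len=1.0145
  (v9,v8,v1) [--+] → (1.00972, 1.0534, -0.221682)–(1.00972, 1.0534, 0.221682)  len=0.4434

Chained into 1 loop(s):
  loop 1: 8 segments, perimeter = 6.1142
Total perimeter = 6.114

loops=1 perimeter=6.114


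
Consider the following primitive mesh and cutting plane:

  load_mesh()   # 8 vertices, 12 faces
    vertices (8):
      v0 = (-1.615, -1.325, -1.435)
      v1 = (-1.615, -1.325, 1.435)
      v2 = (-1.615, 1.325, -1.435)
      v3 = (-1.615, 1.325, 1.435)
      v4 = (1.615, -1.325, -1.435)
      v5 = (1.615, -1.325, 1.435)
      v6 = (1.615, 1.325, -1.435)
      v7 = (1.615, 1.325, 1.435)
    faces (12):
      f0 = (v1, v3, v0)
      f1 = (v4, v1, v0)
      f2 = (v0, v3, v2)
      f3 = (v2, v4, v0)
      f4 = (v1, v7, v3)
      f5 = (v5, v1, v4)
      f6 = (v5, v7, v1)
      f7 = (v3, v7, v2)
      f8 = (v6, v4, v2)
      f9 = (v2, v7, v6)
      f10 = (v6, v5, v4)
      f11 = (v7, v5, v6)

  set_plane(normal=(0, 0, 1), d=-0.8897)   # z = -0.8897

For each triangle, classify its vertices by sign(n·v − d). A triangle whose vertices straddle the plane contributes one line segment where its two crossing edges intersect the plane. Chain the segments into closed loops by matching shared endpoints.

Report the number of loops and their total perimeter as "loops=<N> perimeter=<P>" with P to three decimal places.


loops=1 perimeter=11.760

Straddling triangles (8 of 12):
  (v1,v3,v0) [++-] → (-1.615, -0.8215, -0.8897)–(-1.615, -1.325, -0.8897)  len=0.5035
  (v4,v1,v0) [-+-] → (1.0013, -1.325, -0.8897)–(-1.615, -1.325, -0.8897)  len=2.6163
  (v0,v3,v2) [-+-] → (-1.615, -0.8215, -0.8897)–(-1.615, 1.325, -0.8897)  len=2.1465
  (v5,v1,v4) [++-] → (1.0013, -1.325, -0.8897)–(1.615, -1.325, -0.8897)  len=0.6137
  (v3,v7,v2) [++-] → (-1.0013, 1.325, -0.8897)–(-1.615, 1.325, -0.8897)  len=0.6137
  (v2,v7,v6) [-+-] → (-1.0013, 1.325, -0.8897)–(1.615, 1.325, -0.8897)  len=2.6163
  (v6,v5,v4) [-+-] → (1.615, 0.8215, -0.8897)–(1.615, -1.325, -0.8897)  len=2.1465
  (v7,v5,v6) [++-] → (1.615, 0.8215, -0.8897)–(1.615, 1.325, -0.8897)  len=0.5035

Chained into 1 loop(s):
  loop 1: 8 segments, perimeter = 11.7600
Total perimeter = 11.760
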